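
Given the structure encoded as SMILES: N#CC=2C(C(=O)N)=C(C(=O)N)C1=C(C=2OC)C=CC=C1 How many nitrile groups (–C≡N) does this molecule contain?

The nitrile motif appears at heavy-atom position 2 in the SMILES.
Other groups present: 2 amide, 1 ether.
Nitrile count: 1.

1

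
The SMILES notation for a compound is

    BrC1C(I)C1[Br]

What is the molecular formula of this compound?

Walk through each heavy atom and fill implicit hydrogens from standard valence (C 4, N 3, O 2, S 2, halogen 1):
  atom 1: Br (halogen, monovalent) → 0 H
  atom 2: C, bond orders sum to 3 (valence 4) → 1 H
  atom 3: C, bond orders sum to 3 (valence 4) → 1 H
  atom 4: I (halogen, monovalent) → 0 H
  atom 5: C, bond orders sum to 3 (valence 4) → 1 H
  atom 6: Br with explicit H count 0
Totals → C:3, H:3, Br:2, I:1.

C3H3Br2I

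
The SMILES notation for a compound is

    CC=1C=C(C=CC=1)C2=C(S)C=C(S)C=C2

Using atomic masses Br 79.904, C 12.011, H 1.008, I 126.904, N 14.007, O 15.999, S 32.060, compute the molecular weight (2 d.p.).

232.36 g/mol

First, the molecular formula is C13H12S2 (counting implicit H from valence).
  C: 13 × 12.011 = 156.143
  H: 12 × 1.008 = 12.096
  S: 2 × 32.060 = 64.120
Sum: 13×12.011 + 12×1.008 + 2×32.060 = 232.359 → 232.36 g/mol.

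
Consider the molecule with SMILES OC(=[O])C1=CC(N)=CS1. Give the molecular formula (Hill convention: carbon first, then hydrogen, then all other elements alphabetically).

Walk through each heavy atom and fill implicit hydrogens from standard valence (C 4, N 3, O 2, S 2, halogen 1):
  atom 1: O, bond orders sum to 1 (valence 2) → 1 H
  atom 2: C, bond orders sum to 4 (valence 4) → 0 H
  atom 3: O with explicit H count 0
  atom 4: C, bond orders sum to 4 (valence 4) → 0 H
  atom 5: C, bond orders sum to 3 (valence 4) → 1 H
  atom 6: C, bond orders sum to 4 (valence 4) → 0 H
  atom 7: N, bond orders sum to 1 (valence 3) → 2 H
  atom 8: C, bond orders sum to 3 (valence 4) → 1 H
  atom 9: S, bond orders sum to 2 (valence 2) → 0 H
Totals → C:5, H:5, N:1, O:2, S:1.

C5H5NO2S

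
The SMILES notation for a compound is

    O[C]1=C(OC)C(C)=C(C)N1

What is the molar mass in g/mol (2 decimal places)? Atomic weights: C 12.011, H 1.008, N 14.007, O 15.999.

141.17 g/mol

First, the molecular formula is C7H11NO2 (counting implicit H from valence).
  C: 7 × 12.011 = 84.077
  H: 11 × 1.008 = 11.088
  N: 1 × 14.007 = 14.007
  O: 2 × 15.999 = 31.998
Sum: 7×12.011 + 11×1.008 + 1×14.007 + 2×15.999 = 141.170 → 141.17 g/mol.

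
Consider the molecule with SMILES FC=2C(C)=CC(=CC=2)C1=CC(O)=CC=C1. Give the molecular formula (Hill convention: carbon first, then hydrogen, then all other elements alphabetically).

C13H11FO

Walk through each heavy atom and fill implicit hydrogens from standard valence (C 4, N 3, O 2, S 2, halogen 1):
  atom 1: F (halogen, monovalent) → 0 H
  atom 2: C, bond orders sum to 4 (valence 4) → 0 H
  atom 3: C, bond orders sum to 4 (valence 4) → 0 H
  atom 4: C, bond orders sum to 1 (valence 4) → 3 H
  atom 5: C, bond orders sum to 3 (valence 4) → 1 H
  atom 6: C, bond orders sum to 4 (valence 4) → 0 H
  atom 7: C, bond orders sum to 3 (valence 4) → 1 H
  atom 8: C, bond orders sum to 3 (valence 4) → 1 H
  atom 9: C, bond orders sum to 4 (valence 4) → 0 H
  atom 10: C, bond orders sum to 3 (valence 4) → 1 H
  atom 11: C, bond orders sum to 4 (valence 4) → 0 H
  atom 12: O, bond orders sum to 1 (valence 2) → 1 H
  atom 13: C, bond orders sum to 3 (valence 4) → 1 H
  atom 14: C, bond orders sum to 3 (valence 4) → 1 H
  atom 15: C, bond orders sum to 3 (valence 4) → 1 H
Totals → C:13, H:11, F:1, O:1.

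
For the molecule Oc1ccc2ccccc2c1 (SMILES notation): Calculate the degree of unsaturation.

Molecular formula: C10H8O.
DoU = (2C + 2 + N − H − X) / 2, where X is the halogen count and O/S are ignored.
    = (2·10 + 2 + 0 − 8 − 0) / 2 = 14 / 2 = 7.

7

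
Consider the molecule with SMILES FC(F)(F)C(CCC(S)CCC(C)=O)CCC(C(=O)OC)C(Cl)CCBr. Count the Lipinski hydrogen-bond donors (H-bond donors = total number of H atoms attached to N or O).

Donors: find every N or O and count the H atoms it carries.
  atom 14 (O): bond orders sum to 2 → 0 H
  atom 19 (O): bond orders sum to 2 → 0 H
  atom 20 (O): bond orders sum to 2 → 0 H
Lipinski HBD = 0.

0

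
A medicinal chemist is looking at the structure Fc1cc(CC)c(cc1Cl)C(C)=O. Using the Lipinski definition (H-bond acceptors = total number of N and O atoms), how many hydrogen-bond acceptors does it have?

1

N atoms: 0; O atoms: 1.
Lipinski HBA = 0 + 1 = 1.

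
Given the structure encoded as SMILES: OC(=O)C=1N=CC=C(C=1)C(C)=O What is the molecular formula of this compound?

C8H7NO3

Walk through each heavy atom and fill implicit hydrogens from standard valence (C 4, N 3, O 2, S 2, halogen 1):
  atom 1: O, bond orders sum to 1 (valence 2) → 1 H
  atom 2: C, bond orders sum to 4 (valence 4) → 0 H
  atom 3: O, bond orders sum to 2 (valence 2) → 0 H
  atom 4: C, bond orders sum to 4 (valence 4) → 0 H
  atom 5: N, bond orders sum to 3 (valence 3) → 0 H
  atom 6: C, bond orders sum to 3 (valence 4) → 1 H
  atom 7: C, bond orders sum to 3 (valence 4) → 1 H
  atom 8: C, bond orders sum to 4 (valence 4) → 0 H
  atom 9: C, bond orders sum to 3 (valence 4) → 1 H
  atom 10: C, bond orders sum to 4 (valence 4) → 0 H
  atom 11: C, bond orders sum to 1 (valence 4) → 3 H
  atom 12: O, bond orders sum to 2 (valence 2) → 0 H
Totals → C:8, H:7, N:1, O:3.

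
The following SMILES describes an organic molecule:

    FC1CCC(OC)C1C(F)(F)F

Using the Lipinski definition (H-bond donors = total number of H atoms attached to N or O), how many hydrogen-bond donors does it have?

Donors: find every N or O and count the H atoms it carries.
  atom 6 (O): bond orders sum to 2 → 0 H
Lipinski HBD = 0.

0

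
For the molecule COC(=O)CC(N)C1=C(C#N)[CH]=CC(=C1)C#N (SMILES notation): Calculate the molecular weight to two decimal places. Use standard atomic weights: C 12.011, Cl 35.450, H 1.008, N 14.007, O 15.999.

First, the molecular formula is C12H11N3O2 (counting implicit H from valence).
  C: 12 × 12.011 = 144.132
  H: 11 × 1.008 = 11.088
  N: 3 × 14.007 = 42.021
  O: 2 × 15.999 = 31.998
Sum: 12×12.011 + 11×1.008 + 3×14.007 + 2×15.999 = 229.239 → 229.24 g/mol.

229.24 g/mol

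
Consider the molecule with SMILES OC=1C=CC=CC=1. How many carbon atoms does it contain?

6

Count every carbon token in the SMILES (each C, including those in ring-closure positions and inside branches).
Carbon count: 6.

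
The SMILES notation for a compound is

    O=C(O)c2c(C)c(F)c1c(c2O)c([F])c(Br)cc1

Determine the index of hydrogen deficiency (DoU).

8

Molecular formula: C12H7BrF2O3.
DoU = (2C + 2 + N − H − X) / 2, where X is the halogen count and O/S are ignored.
    = (2·12 + 2 + 0 − 7 − 3) / 2 = 16 / 2 = 8.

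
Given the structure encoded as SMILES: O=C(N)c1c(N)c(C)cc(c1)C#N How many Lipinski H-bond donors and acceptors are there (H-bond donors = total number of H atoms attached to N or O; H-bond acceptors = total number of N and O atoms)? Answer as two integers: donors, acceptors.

Donors: find every N or O and count the H atoms it carries.
  atom 1 (O): bond orders sum to 2 → 0 H
  atom 3 (N): bond orders sum to 1 → 2 H
  atom 6 (N): bond orders sum to 1 → 2 H
  atom 13 (N): bond orders sum to 3 → 0 H
Lipinski HBD = 4.
Acceptors: N atoms = 3, O atoms = 1 → HBA = 4.

4, 4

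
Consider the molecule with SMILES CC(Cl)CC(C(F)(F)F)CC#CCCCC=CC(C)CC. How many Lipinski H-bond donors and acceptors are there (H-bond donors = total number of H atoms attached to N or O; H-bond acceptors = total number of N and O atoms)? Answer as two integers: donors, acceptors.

Donors: find every N or O and count the H atoms it carries.
  (no N or O atoms present)
Lipinski HBD = 0.
Acceptors: N atoms = 0, O atoms = 0 → HBA = 0.

0, 0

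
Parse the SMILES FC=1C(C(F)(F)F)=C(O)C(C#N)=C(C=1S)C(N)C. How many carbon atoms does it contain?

10

Count every carbon token in the SMILES (each C, including those in ring-closure positions and inside branches).
Carbon count: 10.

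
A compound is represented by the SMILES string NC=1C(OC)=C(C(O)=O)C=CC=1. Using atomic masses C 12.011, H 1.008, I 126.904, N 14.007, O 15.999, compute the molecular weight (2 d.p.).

First, the molecular formula is C8H9NO3 (counting implicit H from valence).
  C: 8 × 12.011 = 96.088
  H: 9 × 1.008 = 9.072
  N: 1 × 14.007 = 14.007
  O: 3 × 15.999 = 47.997
Sum: 8×12.011 + 9×1.008 + 1×14.007 + 3×15.999 = 167.164 → 167.16 g/mol.

167.16 g/mol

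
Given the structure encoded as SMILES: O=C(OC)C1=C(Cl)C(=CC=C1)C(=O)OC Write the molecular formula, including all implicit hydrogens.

Walk through each heavy atom and fill implicit hydrogens from standard valence (C 4, N 3, O 2, S 2, halogen 1):
  atom 1: O, bond orders sum to 2 (valence 2) → 0 H
  atom 2: C, bond orders sum to 4 (valence 4) → 0 H
  atom 3: O, bond orders sum to 2 (valence 2) → 0 H
  atom 4: C, bond orders sum to 1 (valence 4) → 3 H
  atom 5: C, bond orders sum to 4 (valence 4) → 0 H
  atom 6: C, bond orders sum to 4 (valence 4) → 0 H
  atom 7: Cl (halogen, monovalent) → 0 H
  atom 8: C, bond orders sum to 4 (valence 4) → 0 H
  atom 9: C, bond orders sum to 3 (valence 4) → 1 H
  atom 10: C, bond orders sum to 3 (valence 4) → 1 H
  atom 11: C, bond orders sum to 3 (valence 4) → 1 H
  atom 12: C, bond orders sum to 4 (valence 4) → 0 H
  atom 13: O, bond orders sum to 2 (valence 2) → 0 H
  atom 14: O, bond orders sum to 2 (valence 2) → 0 H
  atom 15: C, bond orders sum to 1 (valence 4) → 3 H
Totals → C:10, H:9, Cl:1, O:4.

C10H9ClO4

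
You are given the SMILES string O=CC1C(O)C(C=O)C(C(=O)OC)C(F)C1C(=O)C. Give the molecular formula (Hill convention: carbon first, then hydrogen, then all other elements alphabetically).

C12H15FO6

Walk through each heavy atom and fill implicit hydrogens from standard valence (C 4, N 3, O 2, S 2, halogen 1):
  atom 1: O, bond orders sum to 2 (valence 2) → 0 H
  atom 2: C, bond orders sum to 3 (valence 4) → 1 H
  atom 3: C, bond orders sum to 3 (valence 4) → 1 H
  atom 4: C, bond orders sum to 3 (valence 4) → 1 H
  atom 5: O, bond orders sum to 1 (valence 2) → 1 H
  atom 6: C, bond orders sum to 3 (valence 4) → 1 H
  atom 7: C, bond orders sum to 3 (valence 4) → 1 H
  atom 8: O, bond orders sum to 2 (valence 2) → 0 H
  atom 9: C, bond orders sum to 3 (valence 4) → 1 H
  atom 10: C, bond orders sum to 4 (valence 4) → 0 H
  atom 11: O, bond orders sum to 2 (valence 2) → 0 H
  atom 12: O, bond orders sum to 2 (valence 2) → 0 H
  atom 13: C, bond orders sum to 1 (valence 4) → 3 H
  atom 14: C, bond orders sum to 3 (valence 4) → 1 H
  atom 15: F (halogen, monovalent) → 0 H
  atom 16: C, bond orders sum to 3 (valence 4) → 1 H
  atom 17: C, bond orders sum to 4 (valence 4) → 0 H
  atom 18: O, bond orders sum to 2 (valence 2) → 0 H
  atom 19: C, bond orders sum to 1 (valence 4) → 3 H
Totals → C:12, H:15, F:1, O:6.
In Hill order: C12H15FO6.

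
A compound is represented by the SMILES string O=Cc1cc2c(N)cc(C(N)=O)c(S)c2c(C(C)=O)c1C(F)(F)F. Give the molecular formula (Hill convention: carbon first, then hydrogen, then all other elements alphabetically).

C15H11F3N2O3S

Walk through each heavy atom and fill implicit hydrogens from standard valence (C 4, N 3, O 2, S 2, halogen 1); for lowercase aromatic atoms, an aromatic c carries 1 H when it has two neighbours and 0 H with three, and aromatic n carries 0 H:
  atom 1: O, bond orders sum to 2 (valence 2) → 0 H
  atom 2: C, bond orders sum to 3 (valence 4) → 1 H
  atom 3: aromatic c, 3 neighbours → 0 H
  atom 4: aromatic c, 2 neighbours → 1 H
  atom 5: aromatic c, 3 neighbours → 0 H
  atom 6: aromatic c, 3 neighbours → 0 H
  atom 7: N, bond orders sum to 1 (valence 3) → 2 H
  atom 8: aromatic c, 2 neighbours → 1 H
  atom 9: aromatic c, 3 neighbours → 0 H
  atom 10: C, bond orders sum to 4 (valence 4) → 0 H
  atom 11: N, bond orders sum to 1 (valence 3) → 2 H
  atom 12: O, bond orders sum to 2 (valence 2) → 0 H
  atom 13: aromatic c, 3 neighbours → 0 H
  atom 14: S, bond orders sum to 1 (valence 2) → 1 H
  atom 15: aromatic c, 3 neighbours → 0 H
  atom 16: aromatic c, 3 neighbours → 0 H
  atom 17: C, bond orders sum to 4 (valence 4) → 0 H
  atom 18: C, bond orders sum to 1 (valence 4) → 3 H
  atom 19: O, bond orders sum to 2 (valence 2) → 0 H
  atom 20: aromatic c, 3 neighbours → 0 H
  atom 21: C, bond orders sum to 4 (valence 4) → 0 H
  atom 22: F (halogen, monovalent) → 0 H
  atom 23: F (halogen, monovalent) → 0 H
  atom 24: F (halogen, monovalent) → 0 H
Totals → C:15, H:11, F:3, N:2, O:3, S:1.
In Hill order: C15H11F3N2O3S.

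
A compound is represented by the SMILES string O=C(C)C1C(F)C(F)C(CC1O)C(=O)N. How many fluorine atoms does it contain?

2

Scan the SMILES for F atoms (remember two-letter symbols like Cl and Br are single atoms).
Fluorine count: 2.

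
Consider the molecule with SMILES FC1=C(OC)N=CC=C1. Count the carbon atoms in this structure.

6

Count every carbon token in the SMILES (each C, including those in ring-closure positions and inside branches).
Carbon count: 6.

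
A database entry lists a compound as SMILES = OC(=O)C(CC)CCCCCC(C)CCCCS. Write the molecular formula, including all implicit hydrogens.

C15H30O2S

Walk through each heavy atom and fill implicit hydrogens from standard valence (C 4, N 3, O 2, S 2, halogen 1):
  atom 1: O, bond orders sum to 1 (valence 2) → 1 H
  atom 2: C, bond orders sum to 4 (valence 4) → 0 H
  atom 3: O, bond orders sum to 2 (valence 2) → 0 H
  atom 4: C, bond orders sum to 3 (valence 4) → 1 H
  atom 5: C, bond orders sum to 2 (valence 4) → 2 H
  atom 6: C, bond orders sum to 1 (valence 4) → 3 H
  atom 7: C, bond orders sum to 2 (valence 4) → 2 H
  atom 8: C, bond orders sum to 2 (valence 4) → 2 H
  atom 9: C, bond orders sum to 2 (valence 4) → 2 H
  atom 10: C, bond orders sum to 2 (valence 4) → 2 H
  atom 11: C, bond orders sum to 2 (valence 4) → 2 H
  atom 12: C, bond orders sum to 3 (valence 4) → 1 H
  atom 13: C, bond orders sum to 1 (valence 4) → 3 H
  atom 14: C, bond orders sum to 2 (valence 4) → 2 H
  atom 15: C, bond orders sum to 2 (valence 4) → 2 H
  atom 16: C, bond orders sum to 2 (valence 4) → 2 H
  atom 17: C, bond orders sum to 2 (valence 4) → 2 H
  atom 18: S, bond orders sum to 1 (valence 2) → 1 H
Totals → C:15, H:30, O:2, S:1.
In Hill order: C15H30O2S.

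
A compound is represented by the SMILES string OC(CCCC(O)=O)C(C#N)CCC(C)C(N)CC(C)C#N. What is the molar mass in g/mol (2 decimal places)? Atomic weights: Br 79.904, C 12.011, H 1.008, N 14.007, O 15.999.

First, the molecular formula is C16H27N3O3 (counting implicit H from valence).
  C: 16 × 12.011 = 192.176
  H: 27 × 1.008 = 27.216
  N: 3 × 14.007 = 42.021
  O: 3 × 15.999 = 47.997
Sum: 16×12.011 + 27×1.008 + 3×14.007 + 3×15.999 = 309.410 → 309.41 g/mol.

309.41 g/mol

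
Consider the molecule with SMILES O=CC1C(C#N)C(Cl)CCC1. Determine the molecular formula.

Walk through each heavy atom and fill implicit hydrogens from standard valence (C 4, N 3, O 2, S 2, halogen 1):
  atom 1: O, bond orders sum to 2 (valence 2) → 0 H
  atom 2: C, bond orders sum to 3 (valence 4) → 1 H
  atom 3: C, bond orders sum to 3 (valence 4) → 1 H
  atom 4: C, bond orders sum to 3 (valence 4) → 1 H
  atom 5: C, bond orders sum to 4 (valence 4) → 0 H
  atom 6: N, bond orders sum to 3 (valence 3) → 0 H
  atom 7: C, bond orders sum to 3 (valence 4) → 1 H
  atom 8: Cl (halogen, monovalent) → 0 H
  atom 9: C, bond orders sum to 2 (valence 4) → 2 H
  atom 10: C, bond orders sum to 2 (valence 4) → 2 H
  atom 11: C, bond orders sum to 2 (valence 4) → 2 H
Totals → C:8, H:10, Cl:1, N:1, O:1.
In Hill order: C8H10ClNO.

C8H10ClNO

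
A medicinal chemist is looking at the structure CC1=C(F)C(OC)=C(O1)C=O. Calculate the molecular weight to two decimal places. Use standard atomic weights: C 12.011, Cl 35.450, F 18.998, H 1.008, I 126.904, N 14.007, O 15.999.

First, the molecular formula is C7H7FO3 (counting implicit H from valence).
  C: 7 × 12.011 = 84.077
  F: 1 × 18.998 = 18.998
  H: 7 × 1.008 = 7.056
  O: 3 × 15.999 = 47.997
Sum: 7×12.011 + 1×18.998 + 7×1.008 + 3×15.999 = 158.128 → 158.13 g/mol.

158.13 g/mol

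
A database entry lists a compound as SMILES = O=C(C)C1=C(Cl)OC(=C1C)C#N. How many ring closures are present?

In SMILES, each pair of matching ring-closure digits denotes one ring-closing bond; the number of such bonds equals the number of independent rings.
Ring-closure bonds here: 1.

1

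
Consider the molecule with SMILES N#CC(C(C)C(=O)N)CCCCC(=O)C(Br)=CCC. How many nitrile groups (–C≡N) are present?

The nitrile motif appears at heavy-atom position 2 in the SMILES.
Other groups present: 1 alkene, 1 amide, 1 ketone.
Nitrile count: 1.

1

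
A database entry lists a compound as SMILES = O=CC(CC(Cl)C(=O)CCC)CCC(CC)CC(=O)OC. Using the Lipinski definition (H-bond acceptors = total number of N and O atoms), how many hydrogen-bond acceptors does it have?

N atoms: 0; O atoms: 4.
Lipinski HBA = 0 + 4 = 4.

4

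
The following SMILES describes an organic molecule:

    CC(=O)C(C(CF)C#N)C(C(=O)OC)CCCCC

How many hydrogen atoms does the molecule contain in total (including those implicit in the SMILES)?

Walk through each heavy atom and fill implicit hydrogens from standard valence (C 4, N 3, O 2, S 2, halogen 1):
  atom 1: C, bond orders sum to 1 (valence 4) → 3 H
  atom 2: C, bond orders sum to 4 (valence 4) → 0 H
  atom 3: O, bond orders sum to 2 (valence 2) → 0 H
  atom 4: C, bond orders sum to 3 (valence 4) → 1 H
  atom 5: C, bond orders sum to 3 (valence 4) → 1 H
  atom 6: C, bond orders sum to 2 (valence 4) → 2 H
  atom 7: F (halogen, monovalent) → 0 H
  atom 8: C, bond orders sum to 4 (valence 4) → 0 H
  atom 9: N, bond orders sum to 3 (valence 3) → 0 H
  atom 10: C, bond orders sum to 3 (valence 4) → 1 H
  atom 11: C, bond orders sum to 4 (valence 4) → 0 H
  atom 12: O, bond orders sum to 2 (valence 2) → 0 H
  atom 13: O, bond orders sum to 2 (valence 2) → 0 H
  atom 14: C, bond orders sum to 1 (valence 4) → 3 H
  atom 15: C, bond orders sum to 2 (valence 4) → 2 H
  atom 16: C, bond orders sum to 2 (valence 4) → 2 H
  atom 17: C, bond orders sum to 2 (valence 4) → 2 H
  atom 18: C, bond orders sum to 2 (valence 4) → 2 H
  atom 19: C, bond orders sum to 1 (valence 4) → 3 H
Total hydrogens: 22.

22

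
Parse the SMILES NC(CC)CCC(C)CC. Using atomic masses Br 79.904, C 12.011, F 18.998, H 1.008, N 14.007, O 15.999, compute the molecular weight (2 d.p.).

143.27 g/mol

First, the molecular formula is C9H21N (counting implicit H from valence).
  C: 9 × 12.011 = 108.099
  H: 21 × 1.008 = 21.168
  N: 1 × 14.007 = 14.007
Sum: 9×12.011 + 21×1.008 + 1×14.007 = 143.274 → 143.27 g/mol.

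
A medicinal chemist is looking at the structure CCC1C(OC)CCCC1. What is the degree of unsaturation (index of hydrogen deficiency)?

1

Molecular formula: C9H18O.
DoU = (2C + 2 + N − H − X) / 2, where X is the halogen count and O/S are ignored.
    = (2·9 + 2 + 0 − 18 − 0) / 2 = 2 / 2 = 1.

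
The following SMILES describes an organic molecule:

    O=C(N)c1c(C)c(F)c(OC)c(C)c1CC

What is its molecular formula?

Walk through each heavy atom and fill implicit hydrogens from standard valence (C 4, N 3, O 2, S 2, halogen 1); for lowercase aromatic atoms, an aromatic c carries 1 H when it has two neighbours and 0 H with three, and aromatic n carries 0 H:
  atom 1: O, bond orders sum to 2 (valence 2) → 0 H
  atom 2: C, bond orders sum to 4 (valence 4) → 0 H
  atom 3: N, bond orders sum to 1 (valence 3) → 2 H
  atom 4: aromatic c, 3 neighbours → 0 H
  atom 5: aromatic c, 3 neighbours → 0 H
  atom 6: C, bond orders sum to 1 (valence 4) → 3 H
  atom 7: aromatic c, 3 neighbours → 0 H
  atom 8: F (halogen, monovalent) → 0 H
  atom 9: aromatic c, 3 neighbours → 0 H
  atom 10: O, bond orders sum to 2 (valence 2) → 0 H
  atom 11: C, bond orders sum to 1 (valence 4) → 3 H
  atom 12: aromatic c, 3 neighbours → 0 H
  atom 13: C, bond orders sum to 1 (valence 4) → 3 H
  atom 14: aromatic c, 3 neighbours → 0 H
  atom 15: C, bond orders sum to 2 (valence 4) → 2 H
  atom 16: C, bond orders sum to 1 (valence 4) → 3 H
Totals → C:12, H:16, F:1, N:1, O:2.
In Hill order: C12H16FNO2.

C12H16FNO2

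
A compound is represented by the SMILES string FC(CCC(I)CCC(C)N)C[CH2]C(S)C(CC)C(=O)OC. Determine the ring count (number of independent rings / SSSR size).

0

In SMILES, each pair of matching ring-closure digits denotes one ring-closing bond; the number of such bonds equals the number of independent rings.
Ring-closure bonds here: 0.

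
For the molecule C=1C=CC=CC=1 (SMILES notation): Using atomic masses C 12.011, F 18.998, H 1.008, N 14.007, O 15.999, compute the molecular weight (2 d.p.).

First, the molecular formula is C6H6 (counting implicit H from valence).
  C: 6 × 12.011 = 72.066
  H: 6 × 1.008 = 6.048
Sum: 6×12.011 + 6×1.008 = 78.114 → 78.11 g/mol.

78.11 g/mol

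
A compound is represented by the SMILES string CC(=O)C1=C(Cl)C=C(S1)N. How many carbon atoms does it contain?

Count every carbon token in the SMILES (each C, including those in ring-closure positions and inside branches).
Carbon count: 6.

6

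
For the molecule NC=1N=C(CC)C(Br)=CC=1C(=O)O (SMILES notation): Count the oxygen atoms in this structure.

2

Scan the SMILES for O atoms (remember two-letter symbols like Cl and Br are single atoms).
Oxygen count: 2.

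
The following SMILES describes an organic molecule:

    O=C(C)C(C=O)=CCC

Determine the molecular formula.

Walk through each heavy atom and fill implicit hydrogens from standard valence (C 4, N 3, O 2, S 2, halogen 1):
  atom 1: O, bond orders sum to 2 (valence 2) → 0 H
  atom 2: C, bond orders sum to 4 (valence 4) → 0 H
  atom 3: C, bond orders sum to 1 (valence 4) → 3 H
  atom 4: C, bond orders sum to 4 (valence 4) → 0 H
  atom 5: C, bond orders sum to 3 (valence 4) → 1 H
  atom 6: O, bond orders sum to 2 (valence 2) → 0 H
  atom 7: C, bond orders sum to 3 (valence 4) → 1 H
  atom 8: C, bond orders sum to 2 (valence 4) → 2 H
  atom 9: C, bond orders sum to 1 (valence 4) → 3 H
Totals → C:7, H:10, O:2.

C7H10O2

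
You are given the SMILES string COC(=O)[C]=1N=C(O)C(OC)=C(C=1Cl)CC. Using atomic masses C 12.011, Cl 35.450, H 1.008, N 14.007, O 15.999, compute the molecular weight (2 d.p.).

First, the molecular formula is C10H12ClNO4 (counting implicit H from valence).
  C: 10 × 12.011 = 120.110
  Cl: 1 × 35.450 = 35.450
  H: 12 × 1.008 = 12.096
  N: 1 × 14.007 = 14.007
  O: 4 × 15.999 = 63.996
Sum: 10×12.011 + 1×35.450 + 12×1.008 + 1×14.007 + 4×15.999 = 245.659 → 245.66 g/mol.

245.66 g/mol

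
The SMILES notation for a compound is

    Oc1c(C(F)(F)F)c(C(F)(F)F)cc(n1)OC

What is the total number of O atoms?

2

Scan the SMILES for O atoms (remember two-letter symbols like Cl and Br are single atoms).
Oxygen count: 2.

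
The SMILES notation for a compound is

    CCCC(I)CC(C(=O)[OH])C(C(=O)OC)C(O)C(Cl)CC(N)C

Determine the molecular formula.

C15H27ClINO5

Walk through each heavy atom and fill implicit hydrogens from standard valence (C 4, N 3, O 2, S 2, halogen 1):
  atom 1: C, bond orders sum to 1 (valence 4) → 3 H
  atom 2: C, bond orders sum to 2 (valence 4) → 2 H
  atom 3: C, bond orders sum to 2 (valence 4) → 2 H
  atom 4: C, bond orders sum to 3 (valence 4) → 1 H
  atom 5: I (halogen, monovalent) → 0 H
  atom 6: C, bond orders sum to 2 (valence 4) → 2 H
  atom 7: C, bond orders sum to 3 (valence 4) → 1 H
  atom 8: C, bond orders sum to 4 (valence 4) → 0 H
  atom 9: O, bond orders sum to 2 (valence 2) → 0 H
  atom 10: O with explicit H count 1
  atom 11: C, bond orders sum to 3 (valence 4) → 1 H
  atom 12: C, bond orders sum to 4 (valence 4) → 0 H
  atom 13: O, bond orders sum to 2 (valence 2) → 0 H
  atom 14: O, bond orders sum to 2 (valence 2) → 0 H
  atom 15: C, bond orders sum to 1 (valence 4) → 3 H
  atom 16: C, bond orders sum to 3 (valence 4) → 1 H
  atom 17: O, bond orders sum to 1 (valence 2) → 1 H
  atom 18: C, bond orders sum to 3 (valence 4) → 1 H
  atom 19: Cl (halogen, monovalent) → 0 H
  atom 20: C, bond orders sum to 2 (valence 4) → 2 H
  atom 21: C, bond orders sum to 3 (valence 4) → 1 H
  atom 22: N, bond orders sum to 1 (valence 3) → 2 H
  atom 23: C, bond orders sum to 1 (valence 4) → 3 H
Totals → C:15, H:27, Cl:1, I:1, N:1, O:5.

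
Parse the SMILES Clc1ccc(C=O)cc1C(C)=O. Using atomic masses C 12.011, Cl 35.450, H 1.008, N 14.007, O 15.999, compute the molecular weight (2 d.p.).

First, the molecular formula is C9H7ClO2 (counting implicit H from valence).
  C: 9 × 12.011 = 108.099
  Cl: 1 × 35.450 = 35.450
  H: 7 × 1.008 = 7.056
  O: 2 × 15.999 = 31.998
Sum: 9×12.011 + 1×35.450 + 7×1.008 + 2×15.999 = 182.603 → 182.60 g/mol.

182.60 g/mol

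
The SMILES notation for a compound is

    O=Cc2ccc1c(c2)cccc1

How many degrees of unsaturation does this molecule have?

8

Molecular formula: C11H8O.
DoU = (2C + 2 + N − H − X) / 2, where X is the halogen count and O/S are ignored.
    = (2·11 + 2 + 0 − 8 − 0) / 2 = 16 / 2 = 8.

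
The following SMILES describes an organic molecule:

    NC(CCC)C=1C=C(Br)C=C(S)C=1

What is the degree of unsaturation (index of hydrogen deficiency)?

Degree of unsaturation = (number of rings) + (number of π bonds).
Ring closures in the SMILES: 1.
π bonds: 3 double bonds (each 1 DoU) → 3 DoU from unsaturation.
Total DoU = 1 + 3 = 4.

4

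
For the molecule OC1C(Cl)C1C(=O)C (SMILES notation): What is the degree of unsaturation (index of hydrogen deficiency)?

2

Degree of unsaturation = (number of rings) + (number of π bonds).
Ring closures in the SMILES: 1.
π bonds: 1 double bond (each 1 DoU) → 1 DoU from unsaturation.
Total DoU = 1 + 1 = 2.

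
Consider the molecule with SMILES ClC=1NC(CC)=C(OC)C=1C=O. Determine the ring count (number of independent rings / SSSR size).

1

In SMILES, each pair of matching ring-closure digits denotes one ring-closing bond; the number of such bonds equals the number of independent rings.
Ring-closure bonds here: 1.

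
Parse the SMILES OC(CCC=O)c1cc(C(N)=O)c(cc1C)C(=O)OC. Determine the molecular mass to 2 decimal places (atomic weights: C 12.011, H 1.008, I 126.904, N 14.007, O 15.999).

First, the molecular formula is C14H17NO5 (counting implicit H from valence).
  C: 14 × 12.011 = 168.154
  H: 17 × 1.008 = 17.136
  N: 1 × 14.007 = 14.007
  O: 5 × 15.999 = 79.995
Sum: 14×12.011 + 17×1.008 + 1×14.007 + 5×15.999 = 279.292 → 279.29 g/mol.

279.29 g/mol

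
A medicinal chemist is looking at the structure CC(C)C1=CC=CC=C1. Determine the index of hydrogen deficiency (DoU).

4

Molecular formula: C9H12.
DoU = (2C + 2 + N − H − X) / 2, where X is the halogen count and O/S are ignored.
    = (2·9 + 2 + 0 − 12 − 0) / 2 = 8 / 2 = 4.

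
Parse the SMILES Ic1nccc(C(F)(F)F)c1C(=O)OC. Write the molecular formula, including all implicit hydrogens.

C8H5F3INO2

Walk through each heavy atom and fill implicit hydrogens from standard valence (C 4, N 3, O 2, S 2, halogen 1); for lowercase aromatic atoms, an aromatic c carries 1 H when it has two neighbours and 0 H with three, and aromatic n carries 0 H:
  atom 1: I (halogen, monovalent) → 0 H
  atom 2: aromatic c, 3 neighbours → 0 H
  atom 3: aromatic n, 2 neighbours → 0 H
  atom 4: aromatic c, 2 neighbours → 1 H
  atom 5: aromatic c, 2 neighbours → 1 H
  atom 6: aromatic c, 3 neighbours → 0 H
  atom 7: C, bond orders sum to 4 (valence 4) → 0 H
  atom 8: F (halogen, monovalent) → 0 H
  atom 9: F (halogen, monovalent) → 0 H
  atom 10: F (halogen, monovalent) → 0 H
  atom 11: aromatic c, 3 neighbours → 0 H
  atom 12: C, bond orders sum to 4 (valence 4) → 0 H
  atom 13: O, bond orders sum to 2 (valence 2) → 0 H
  atom 14: O, bond orders sum to 2 (valence 2) → 0 H
  atom 15: C, bond orders sum to 1 (valence 4) → 3 H
Totals → C:8, H:5, F:3, I:1, N:1, O:2.
In Hill order: C8H5F3INO2.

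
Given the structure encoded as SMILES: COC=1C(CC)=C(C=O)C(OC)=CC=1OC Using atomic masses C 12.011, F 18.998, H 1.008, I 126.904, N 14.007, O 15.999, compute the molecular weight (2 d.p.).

First, the molecular formula is C12H16O4 (counting implicit H from valence).
  C: 12 × 12.011 = 144.132
  H: 16 × 1.008 = 16.128
  O: 4 × 15.999 = 63.996
Sum: 12×12.011 + 16×1.008 + 4×15.999 = 224.256 → 224.26 g/mol.

224.26 g/mol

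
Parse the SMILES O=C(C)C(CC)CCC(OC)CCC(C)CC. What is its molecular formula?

C15H30O2

Walk through each heavy atom and fill implicit hydrogens from standard valence (C 4, N 3, O 2, S 2, halogen 1):
  atom 1: O, bond orders sum to 2 (valence 2) → 0 H
  atom 2: C, bond orders sum to 4 (valence 4) → 0 H
  atom 3: C, bond orders sum to 1 (valence 4) → 3 H
  atom 4: C, bond orders sum to 3 (valence 4) → 1 H
  atom 5: C, bond orders sum to 2 (valence 4) → 2 H
  atom 6: C, bond orders sum to 1 (valence 4) → 3 H
  atom 7: C, bond orders sum to 2 (valence 4) → 2 H
  atom 8: C, bond orders sum to 2 (valence 4) → 2 H
  atom 9: C, bond orders sum to 3 (valence 4) → 1 H
  atom 10: O, bond orders sum to 2 (valence 2) → 0 H
  atom 11: C, bond orders sum to 1 (valence 4) → 3 H
  atom 12: C, bond orders sum to 2 (valence 4) → 2 H
  atom 13: C, bond orders sum to 2 (valence 4) → 2 H
  atom 14: C, bond orders sum to 3 (valence 4) → 1 H
  atom 15: C, bond orders sum to 1 (valence 4) → 3 H
  atom 16: C, bond orders sum to 2 (valence 4) → 2 H
  atom 17: C, bond orders sum to 1 (valence 4) → 3 H
Totals → C:15, H:30, O:2.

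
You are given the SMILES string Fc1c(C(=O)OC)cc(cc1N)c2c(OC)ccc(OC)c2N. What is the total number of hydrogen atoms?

17

Walk through each heavy atom and fill implicit hydrogens from standard valence (C 4, N 3, O 2, S 2, halogen 1); for lowercase aromatic atoms, an aromatic c carries 1 H when it has two neighbours and 0 H with three, and aromatic n carries 0 H:
  atom 1: F (halogen, monovalent) → 0 H
  atom 2: aromatic c, 3 neighbours → 0 H
  atom 3: aromatic c, 3 neighbours → 0 H
  atom 4: C, bond orders sum to 4 (valence 4) → 0 H
  atom 5: O, bond orders sum to 2 (valence 2) → 0 H
  atom 6: O, bond orders sum to 2 (valence 2) → 0 H
  atom 7: C, bond orders sum to 1 (valence 4) → 3 H
  atom 8: aromatic c, 2 neighbours → 1 H
  atom 9: aromatic c, 3 neighbours → 0 H
  atom 10: aromatic c, 2 neighbours → 1 H
  atom 11: aromatic c, 3 neighbours → 0 H
  atom 12: N, bond orders sum to 1 (valence 3) → 2 H
  atom 13: aromatic c, 3 neighbours → 0 H
  atom 14: aromatic c, 3 neighbours → 0 H
  atom 15: O, bond orders sum to 2 (valence 2) → 0 H
  atom 16: C, bond orders sum to 1 (valence 4) → 3 H
  atom 17: aromatic c, 2 neighbours → 1 H
  atom 18: aromatic c, 2 neighbours → 1 H
  atom 19: aromatic c, 3 neighbours → 0 H
  atom 20: O, bond orders sum to 2 (valence 2) → 0 H
  atom 21: C, bond orders sum to 1 (valence 4) → 3 H
  atom 22: aromatic c, 3 neighbours → 0 H
  atom 23: N, bond orders sum to 1 (valence 3) → 2 H
Total hydrogens: 17.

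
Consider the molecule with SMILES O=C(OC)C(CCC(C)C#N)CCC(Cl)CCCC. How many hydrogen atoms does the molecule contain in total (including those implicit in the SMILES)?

26

Walk through each heavy atom and fill implicit hydrogens from standard valence (C 4, N 3, O 2, S 2, halogen 1):
  atom 1: O, bond orders sum to 2 (valence 2) → 0 H
  atom 2: C, bond orders sum to 4 (valence 4) → 0 H
  atom 3: O, bond orders sum to 2 (valence 2) → 0 H
  atom 4: C, bond orders sum to 1 (valence 4) → 3 H
  atom 5: C, bond orders sum to 3 (valence 4) → 1 H
  atom 6: C, bond orders sum to 2 (valence 4) → 2 H
  atom 7: C, bond orders sum to 2 (valence 4) → 2 H
  atom 8: C, bond orders sum to 3 (valence 4) → 1 H
  atom 9: C, bond orders sum to 1 (valence 4) → 3 H
  atom 10: C, bond orders sum to 4 (valence 4) → 0 H
  atom 11: N, bond orders sum to 3 (valence 3) → 0 H
  atom 12: C, bond orders sum to 2 (valence 4) → 2 H
  atom 13: C, bond orders sum to 2 (valence 4) → 2 H
  atom 14: C, bond orders sum to 3 (valence 4) → 1 H
  atom 15: Cl (halogen, monovalent) → 0 H
  atom 16: C, bond orders sum to 2 (valence 4) → 2 H
  atom 17: C, bond orders sum to 2 (valence 4) → 2 H
  atom 18: C, bond orders sum to 2 (valence 4) → 2 H
  atom 19: C, bond orders sum to 1 (valence 4) → 3 H
Total hydrogens: 26.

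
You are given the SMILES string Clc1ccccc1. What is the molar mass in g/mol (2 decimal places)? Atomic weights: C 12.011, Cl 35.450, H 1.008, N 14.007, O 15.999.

112.56 g/mol

First, the molecular formula is C6H5Cl (counting implicit H from valence).
  C: 6 × 12.011 = 72.066
  Cl: 1 × 35.450 = 35.450
  H: 5 × 1.008 = 5.040
Sum: 6×12.011 + 1×35.450 + 5×1.008 = 112.556 → 112.56 g/mol.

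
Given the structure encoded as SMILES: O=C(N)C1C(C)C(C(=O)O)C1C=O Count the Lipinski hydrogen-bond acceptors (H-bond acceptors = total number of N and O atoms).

5

N atoms: 1; O atoms: 4.
Lipinski HBA = 1 + 4 = 5.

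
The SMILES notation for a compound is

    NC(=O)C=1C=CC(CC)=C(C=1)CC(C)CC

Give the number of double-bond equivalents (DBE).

5

Degree of unsaturation = (number of rings) + (number of π bonds).
Ring closures in the SMILES: 1.
π bonds: 4 double bonds (each 1 DoU) → 4 DoU from unsaturation.
Total DoU = 1 + 4 = 5.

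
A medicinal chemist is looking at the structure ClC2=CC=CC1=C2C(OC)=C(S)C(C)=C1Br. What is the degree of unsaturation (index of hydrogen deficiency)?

7

Degree of unsaturation = (number of rings) + (number of π bonds).
Ring closures in the SMILES: 2.
π bonds: 5 double bonds (each 1 DoU) → 5 DoU from unsaturation.
Total DoU = 2 + 5 = 7.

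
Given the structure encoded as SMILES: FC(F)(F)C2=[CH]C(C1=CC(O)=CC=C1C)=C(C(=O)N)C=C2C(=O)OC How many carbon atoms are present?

17

Count every carbon token in the SMILES (each C, including those in ring-closure positions and inside branches).
Carbon count: 17.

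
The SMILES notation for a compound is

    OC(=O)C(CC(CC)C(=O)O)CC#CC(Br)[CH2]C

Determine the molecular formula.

Walk through each heavy atom and fill implicit hydrogens from standard valence (C 4, N 3, O 2, S 2, halogen 1):
  atom 1: O, bond orders sum to 1 (valence 2) → 1 H
  atom 2: C, bond orders sum to 4 (valence 4) → 0 H
  atom 3: O, bond orders sum to 2 (valence 2) → 0 H
  atom 4: C, bond orders sum to 3 (valence 4) → 1 H
  atom 5: C, bond orders sum to 2 (valence 4) → 2 H
  atom 6: C, bond orders sum to 3 (valence 4) → 1 H
  atom 7: C, bond orders sum to 2 (valence 4) → 2 H
  atom 8: C, bond orders sum to 1 (valence 4) → 3 H
  atom 9: C, bond orders sum to 4 (valence 4) → 0 H
  atom 10: O, bond orders sum to 2 (valence 2) → 0 H
  atom 11: O, bond orders sum to 1 (valence 2) → 1 H
  atom 12: C, bond orders sum to 2 (valence 4) → 2 H
  atom 13: C, bond orders sum to 4 (valence 4) → 0 H
  atom 14: C, bond orders sum to 4 (valence 4) → 0 H
  atom 15: C, bond orders sum to 3 (valence 4) → 1 H
  atom 16: Br (halogen, monovalent) → 0 H
  atom 17: C with explicit H count 2
  atom 18: C, bond orders sum to 1 (valence 4) → 3 H
Totals → C:13, H:19, Br:1, O:4.
In Hill order: C13H19BrO4.

C13H19BrO4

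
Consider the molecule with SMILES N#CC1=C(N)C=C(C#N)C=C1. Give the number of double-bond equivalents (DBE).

8

Molecular formula: C8H5N3.
DoU = (2C + 2 + N − H − X) / 2, where X is the halogen count and O/S are ignored.
    = (2·8 + 2 + 3 − 5 − 0) / 2 = 16 / 2 = 8.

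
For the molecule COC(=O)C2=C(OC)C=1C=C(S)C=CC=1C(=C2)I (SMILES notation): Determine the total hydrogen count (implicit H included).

Walk through each heavy atom and fill implicit hydrogens from standard valence (C 4, N 3, O 2, S 2, halogen 1):
  atom 1: C, bond orders sum to 1 (valence 4) → 3 H
  atom 2: O, bond orders sum to 2 (valence 2) → 0 H
  atom 3: C, bond orders sum to 4 (valence 4) → 0 H
  atom 4: O, bond orders sum to 2 (valence 2) → 0 H
  atom 5: C, bond orders sum to 4 (valence 4) → 0 H
  atom 6: C, bond orders sum to 4 (valence 4) → 0 H
  atom 7: O, bond orders sum to 2 (valence 2) → 0 H
  atom 8: C, bond orders sum to 1 (valence 4) → 3 H
  atom 9: C, bond orders sum to 4 (valence 4) → 0 H
  atom 10: C, bond orders sum to 3 (valence 4) → 1 H
  atom 11: C, bond orders sum to 4 (valence 4) → 0 H
  atom 12: S, bond orders sum to 1 (valence 2) → 1 H
  atom 13: C, bond orders sum to 3 (valence 4) → 1 H
  atom 14: C, bond orders sum to 3 (valence 4) → 1 H
  atom 15: C, bond orders sum to 4 (valence 4) → 0 H
  atom 16: C, bond orders sum to 4 (valence 4) → 0 H
  atom 17: C, bond orders sum to 3 (valence 4) → 1 H
  atom 18: I (halogen, monovalent) → 0 H
Total hydrogens: 11.

11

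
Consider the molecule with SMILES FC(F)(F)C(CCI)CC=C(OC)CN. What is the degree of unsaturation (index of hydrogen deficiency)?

Molecular formula: C9H15F3INO.
DoU = (2C + 2 + N − H − X) / 2, where X is the halogen count and O/S are ignored.
    = (2·9 + 2 + 1 − 15 − 4) / 2 = 2 / 2 = 1.

1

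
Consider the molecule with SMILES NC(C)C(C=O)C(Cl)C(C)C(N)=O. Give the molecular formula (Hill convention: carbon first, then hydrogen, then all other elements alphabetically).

C8H15ClN2O2

Walk through each heavy atom and fill implicit hydrogens from standard valence (C 4, N 3, O 2, S 2, halogen 1):
  atom 1: N, bond orders sum to 1 (valence 3) → 2 H
  atom 2: C, bond orders sum to 3 (valence 4) → 1 H
  atom 3: C, bond orders sum to 1 (valence 4) → 3 H
  atom 4: C, bond orders sum to 3 (valence 4) → 1 H
  atom 5: C, bond orders sum to 3 (valence 4) → 1 H
  atom 6: O, bond orders sum to 2 (valence 2) → 0 H
  atom 7: C, bond orders sum to 3 (valence 4) → 1 H
  atom 8: Cl (halogen, monovalent) → 0 H
  atom 9: C, bond orders sum to 3 (valence 4) → 1 H
  atom 10: C, bond orders sum to 1 (valence 4) → 3 H
  atom 11: C, bond orders sum to 4 (valence 4) → 0 H
  atom 12: N, bond orders sum to 1 (valence 3) → 2 H
  atom 13: O, bond orders sum to 2 (valence 2) → 0 H
Totals → C:8, H:15, Cl:1, N:2, O:2.
In Hill order: C8H15ClN2O2.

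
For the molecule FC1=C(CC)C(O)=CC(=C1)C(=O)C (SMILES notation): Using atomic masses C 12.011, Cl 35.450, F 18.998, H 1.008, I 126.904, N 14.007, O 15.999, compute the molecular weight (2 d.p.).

First, the molecular formula is C10H11FO2 (counting implicit H from valence).
  C: 10 × 12.011 = 120.110
  F: 1 × 18.998 = 18.998
  H: 11 × 1.008 = 11.088
  O: 2 × 15.999 = 31.998
Sum: 10×12.011 + 1×18.998 + 11×1.008 + 2×15.999 = 182.194 → 182.19 g/mol.

182.19 g/mol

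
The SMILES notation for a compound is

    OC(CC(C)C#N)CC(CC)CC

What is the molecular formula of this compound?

C11H21NO

Walk through each heavy atom and fill implicit hydrogens from standard valence (C 4, N 3, O 2, S 2, halogen 1):
  atom 1: O, bond orders sum to 1 (valence 2) → 1 H
  atom 2: C, bond orders sum to 3 (valence 4) → 1 H
  atom 3: C, bond orders sum to 2 (valence 4) → 2 H
  atom 4: C, bond orders sum to 3 (valence 4) → 1 H
  atom 5: C, bond orders sum to 1 (valence 4) → 3 H
  atom 6: C, bond orders sum to 4 (valence 4) → 0 H
  atom 7: N, bond orders sum to 3 (valence 3) → 0 H
  atom 8: C, bond orders sum to 2 (valence 4) → 2 H
  atom 9: C, bond orders sum to 3 (valence 4) → 1 H
  atom 10: C, bond orders sum to 2 (valence 4) → 2 H
  atom 11: C, bond orders sum to 1 (valence 4) → 3 H
  atom 12: C, bond orders sum to 2 (valence 4) → 2 H
  atom 13: C, bond orders sum to 1 (valence 4) → 3 H
Totals → C:11, H:21, N:1, O:1.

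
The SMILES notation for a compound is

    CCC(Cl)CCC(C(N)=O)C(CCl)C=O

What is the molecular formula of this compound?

Walk through each heavy atom and fill implicit hydrogens from standard valence (C 4, N 3, O 2, S 2, halogen 1):
  atom 1: C, bond orders sum to 1 (valence 4) → 3 H
  atom 2: C, bond orders sum to 2 (valence 4) → 2 H
  atom 3: C, bond orders sum to 3 (valence 4) → 1 H
  atom 4: Cl (halogen, monovalent) → 0 H
  atom 5: C, bond orders sum to 2 (valence 4) → 2 H
  atom 6: C, bond orders sum to 2 (valence 4) → 2 H
  atom 7: C, bond orders sum to 3 (valence 4) → 1 H
  atom 8: C, bond orders sum to 4 (valence 4) → 0 H
  atom 9: N, bond orders sum to 1 (valence 3) → 2 H
  atom 10: O, bond orders sum to 2 (valence 2) → 0 H
  atom 11: C, bond orders sum to 3 (valence 4) → 1 H
  atom 12: C, bond orders sum to 2 (valence 4) → 2 H
  atom 13: Cl (halogen, monovalent) → 0 H
  atom 14: C, bond orders sum to 3 (valence 4) → 1 H
  atom 15: O, bond orders sum to 2 (valence 2) → 0 H
Totals → C:10, H:17, Cl:2, N:1, O:2.
In Hill order: C10H17Cl2NO2.

C10H17Cl2NO2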